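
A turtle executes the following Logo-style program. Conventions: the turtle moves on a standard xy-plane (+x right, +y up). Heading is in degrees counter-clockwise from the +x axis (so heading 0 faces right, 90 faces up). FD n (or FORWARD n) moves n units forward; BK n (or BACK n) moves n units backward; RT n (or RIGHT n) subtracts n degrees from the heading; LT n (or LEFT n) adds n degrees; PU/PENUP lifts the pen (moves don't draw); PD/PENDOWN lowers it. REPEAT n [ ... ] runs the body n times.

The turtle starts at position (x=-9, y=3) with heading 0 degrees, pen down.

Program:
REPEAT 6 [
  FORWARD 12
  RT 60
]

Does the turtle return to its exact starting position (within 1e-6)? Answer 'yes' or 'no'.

Answer: yes

Derivation:
Executing turtle program step by step:
Start: pos=(-9,3), heading=0, pen down
REPEAT 6 [
  -- iteration 1/6 --
  FD 12: (-9,3) -> (3,3) [heading=0, draw]
  RT 60: heading 0 -> 300
  -- iteration 2/6 --
  FD 12: (3,3) -> (9,-7.392) [heading=300, draw]
  RT 60: heading 300 -> 240
  -- iteration 3/6 --
  FD 12: (9,-7.392) -> (3,-17.785) [heading=240, draw]
  RT 60: heading 240 -> 180
  -- iteration 4/6 --
  FD 12: (3,-17.785) -> (-9,-17.785) [heading=180, draw]
  RT 60: heading 180 -> 120
  -- iteration 5/6 --
  FD 12: (-9,-17.785) -> (-15,-7.392) [heading=120, draw]
  RT 60: heading 120 -> 60
  -- iteration 6/6 --
  FD 12: (-15,-7.392) -> (-9,3) [heading=60, draw]
  RT 60: heading 60 -> 0
]
Final: pos=(-9,3), heading=0, 6 segment(s) drawn

Start position: (-9, 3)
Final position: (-9, 3)
Distance = 0; < 1e-6 -> CLOSED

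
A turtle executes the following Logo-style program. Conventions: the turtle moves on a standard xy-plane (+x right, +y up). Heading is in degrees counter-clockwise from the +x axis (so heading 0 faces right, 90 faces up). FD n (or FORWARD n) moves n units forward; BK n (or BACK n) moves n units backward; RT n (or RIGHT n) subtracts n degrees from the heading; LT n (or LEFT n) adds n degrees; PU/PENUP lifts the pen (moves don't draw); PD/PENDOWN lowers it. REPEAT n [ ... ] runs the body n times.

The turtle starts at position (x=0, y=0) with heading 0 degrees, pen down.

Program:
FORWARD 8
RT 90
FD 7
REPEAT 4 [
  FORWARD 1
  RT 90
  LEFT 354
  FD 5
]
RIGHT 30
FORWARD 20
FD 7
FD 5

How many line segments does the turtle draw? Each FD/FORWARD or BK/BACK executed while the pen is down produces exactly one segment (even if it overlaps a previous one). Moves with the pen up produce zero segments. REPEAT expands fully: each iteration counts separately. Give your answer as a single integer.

Answer: 13

Derivation:
Executing turtle program step by step:
Start: pos=(0,0), heading=0, pen down
FD 8: (0,0) -> (8,0) [heading=0, draw]
RT 90: heading 0 -> 270
FD 7: (8,0) -> (8,-7) [heading=270, draw]
REPEAT 4 [
  -- iteration 1/4 --
  FD 1: (8,-7) -> (8,-8) [heading=270, draw]
  RT 90: heading 270 -> 180
  LT 354: heading 180 -> 174
  FD 5: (8,-8) -> (3.027,-7.477) [heading=174, draw]
  -- iteration 2/4 --
  FD 1: (3.027,-7.477) -> (2.033,-7.373) [heading=174, draw]
  RT 90: heading 174 -> 84
  LT 354: heading 84 -> 78
  FD 5: (2.033,-7.373) -> (3.072,-2.482) [heading=78, draw]
  -- iteration 3/4 --
  FD 1: (3.072,-2.482) -> (3.28,-1.504) [heading=78, draw]
  RT 90: heading 78 -> 348
  LT 354: heading 348 -> 342
  FD 5: (3.28,-1.504) -> (8.036,-3.049) [heading=342, draw]
  -- iteration 4/4 --
  FD 1: (8.036,-3.049) -> (8.987,-3.358) [heading=342, draw]
  RT 90: heading 342 -> 252
  LT 354: heading 252 -> 246
  FD 5: (8.987,-3.358) -> (6.953,-7.926) [heading=246, draw]
]
RT 30: heading 246 -> 216
FD 20: (6.953,-7.926) -> (-9.227,-19.681) [heading=216, draw]
FD 7: (-9.227,-19.681) -> (-14.89,-23.796) [heading=216, draw]
FD 5: (-14.89,-23.796) -> (-18.936,-26.735) [heading=216, draw]
Final: pos=(-18.936,-26.735), heading=216, 13 segment(s) drawn
Segments drawn: 13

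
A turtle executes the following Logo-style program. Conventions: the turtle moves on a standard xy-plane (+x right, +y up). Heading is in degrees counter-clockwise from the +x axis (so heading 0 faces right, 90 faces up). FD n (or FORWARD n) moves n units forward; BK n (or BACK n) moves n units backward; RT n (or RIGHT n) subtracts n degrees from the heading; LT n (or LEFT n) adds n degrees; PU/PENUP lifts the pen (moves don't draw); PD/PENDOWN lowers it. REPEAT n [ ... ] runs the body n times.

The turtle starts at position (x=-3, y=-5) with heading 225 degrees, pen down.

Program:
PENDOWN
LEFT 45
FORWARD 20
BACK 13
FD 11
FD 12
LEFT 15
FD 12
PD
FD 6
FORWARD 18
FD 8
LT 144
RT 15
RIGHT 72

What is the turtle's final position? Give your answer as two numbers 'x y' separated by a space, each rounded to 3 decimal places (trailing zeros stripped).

Executing turtle program step by step:
Start: pos=(-3,-5), heading=225, pen down
PD: pen down
LT 45: heading 225 -> 270
FD 20: (-3,-5) -> (-3,-25) [heading=270, draw]
BK 13: (-3,-25) -> (-3,-12) [heading=270, draw]
FD 11: (-3,-12) -> (-3,-23) [heading=270, draw]
FD 12: (-3,-23) -> (-3,-35) [heading=270, draw]
LT 15: heading 270 -> 285
FD 12: (-3,-35) -> (0.106,-46.591) [heading=285, draw]
PD: pen down
FD 6: (0.106,-46.591) -> (1.659,-52.387) [heading=285, draw]
FD 18: (1.659,-52.387) -> (6.317,-69.773) [heading=285, draw]
FD 8: (6.317,-69.773) -> (8.388,-77.501) [heading=285, draw]
LT 144: heading 285 -> 69
RT 15: heading 69 -> 54
RT 72: heading 54 -> 342
Final: pos=(8.388,-77.501), heading=342, 8 segment(s) drawn

Answer: 8.388 -77.501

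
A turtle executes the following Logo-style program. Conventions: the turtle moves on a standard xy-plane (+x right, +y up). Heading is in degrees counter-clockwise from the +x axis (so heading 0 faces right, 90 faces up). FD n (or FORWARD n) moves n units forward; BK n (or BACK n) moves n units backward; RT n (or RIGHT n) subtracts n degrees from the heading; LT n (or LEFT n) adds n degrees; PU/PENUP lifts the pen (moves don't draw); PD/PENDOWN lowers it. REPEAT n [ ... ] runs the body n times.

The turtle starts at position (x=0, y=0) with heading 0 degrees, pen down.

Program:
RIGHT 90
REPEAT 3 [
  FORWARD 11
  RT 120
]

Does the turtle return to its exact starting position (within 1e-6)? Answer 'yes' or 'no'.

Executing turtle program step by step:
Start: pos=(0,0), heading=0, pen down
RT 90: heading 0 -> 270
REPEAT 3 [
  -- iteration 1/3 --
  FD 11: (0,0) -> (0,-11) [heading=270, draw]
  RT 120: heading 270 -> 150
  -- iteration 2/3 --
  FD 11: (0,-11) -> (-9.526,-5.5) [heading=150, draw]
  RT 120: heading 150 -> 30
  -- iteration 3/3 --
  FD 11: (-9.526,-5.5) -> (0,0) [heading=30, draw]
  RT 120: heading 30 -> 270
]
Final: pos=(0,0), heading=270, 3 segment(s) drawn

Start position: (0, 0)
Final position: (0, 0)
Distance = 0; < 1e-6 -> CLOSED

Answer: yes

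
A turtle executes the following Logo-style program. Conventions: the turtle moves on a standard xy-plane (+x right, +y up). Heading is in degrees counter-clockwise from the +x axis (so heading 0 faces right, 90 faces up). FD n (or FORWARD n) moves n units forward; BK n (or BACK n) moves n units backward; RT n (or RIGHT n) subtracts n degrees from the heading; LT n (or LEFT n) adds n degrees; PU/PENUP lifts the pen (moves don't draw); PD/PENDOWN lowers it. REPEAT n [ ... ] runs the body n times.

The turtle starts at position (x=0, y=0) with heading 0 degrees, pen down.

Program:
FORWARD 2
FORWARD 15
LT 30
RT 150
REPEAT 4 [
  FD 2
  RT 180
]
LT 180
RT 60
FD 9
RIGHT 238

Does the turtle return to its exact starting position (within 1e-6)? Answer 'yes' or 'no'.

Executing turtle program step by step:
Start: pos=(0,0), heading=0, pen down
FD 2: (0,0) -> (2,0) [heading=0, draw]
FD 15: (2,0) -> (17,0) [heading=0, draw]
LT 30: heading 0 -> 30
RT 150: heading 30 -> 240
REPEAT 4 [
  -- iteration 1/4 --
  FD 2: (17,0) -> (16,-1.732) [heading=240, draw]
  RT 180: heading 240 -> 60
  -- iteration 2/4 --
  FD 2: (16,-1.732) -> (17,0) [heading=60, draw]
  RT 180: heading 60 -> 240
  -- iteration 3/4 --
  FD 2: (17,0) -> (16,-1.732) [heading=240, draw]
  RT 180: heading 240 -> 60
  -- iteration 4/4 --
  FD 2: (16,-1.732) -> (17,0) [heading=60, draw]
  RT 180: heading 60 -> 240
]
LT 180: heading 240 -> 60
RT 60: heading 60 -> 0
FD 9: (17,0) -> (26,0) [heading=0, draw]
RT 238: heading 0 -> 122
Final: pos=(26,0), heading=122, 7 segment(s) drawn

Start position: (0, 0)
Final position: (26, 0)
Distance = 26; >= 1e-6 -> NOT closed

Answer: no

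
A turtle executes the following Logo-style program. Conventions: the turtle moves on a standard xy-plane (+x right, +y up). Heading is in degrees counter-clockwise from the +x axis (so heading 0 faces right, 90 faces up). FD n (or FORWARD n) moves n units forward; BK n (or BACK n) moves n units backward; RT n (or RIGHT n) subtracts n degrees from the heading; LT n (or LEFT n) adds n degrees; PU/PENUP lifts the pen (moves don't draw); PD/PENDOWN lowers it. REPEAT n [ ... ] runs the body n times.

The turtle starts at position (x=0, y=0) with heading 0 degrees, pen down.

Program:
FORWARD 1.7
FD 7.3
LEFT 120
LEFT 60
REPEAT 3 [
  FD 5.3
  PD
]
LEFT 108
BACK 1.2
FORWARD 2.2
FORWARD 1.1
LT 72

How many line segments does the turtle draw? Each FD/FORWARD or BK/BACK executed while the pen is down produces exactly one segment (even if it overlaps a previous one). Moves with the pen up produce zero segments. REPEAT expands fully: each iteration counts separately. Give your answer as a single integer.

Answer: 8

Derivation:
Executing turtle program step by step:
Start: pos=(0,0), heading=0, pen down
FD 1.7: (0,0) -> (1.7,0) [heading=0, draw]
FD 7.3: (1.7,0) -> (9,0) [heading=0, draw]
LT 120: heading 0 -> 120
LT 60: heading 120 -> 180
REPEAT 3 [
  -- iteration 1/3 --
  FD 5.3: (9,0) -> (3.7,0) [heading=180, draw]
  PD: pen down
  -- iteration 2/3 --
  FD 5.3: (3.7,0) -> (-1.6,0) [heading=180, draw]
  PD: pen down
  -- iteration 3/3 --
  FD 5.3: (-1.6,0) -> (-6.9,0) [heading=180, draw]
  PD: pen down
]
LT 108: heading 180 -> 288
BK 1.2: (-6.9,0) -> (-7.271,1.141) [heading=288, draw]
FD 2.2: (-7.271,1.141) -> (-6.591,-0.951) [heading=288, draw]
FD 1.1: (-6.591,-0.951) -> (-6.251,-1.997) [heading=288, draw]
LT 72: heading 288 -> 0
Final: pos=(-6.251,-1.997), heading=0, 8 segment(s) drawn
Segments drawn: 8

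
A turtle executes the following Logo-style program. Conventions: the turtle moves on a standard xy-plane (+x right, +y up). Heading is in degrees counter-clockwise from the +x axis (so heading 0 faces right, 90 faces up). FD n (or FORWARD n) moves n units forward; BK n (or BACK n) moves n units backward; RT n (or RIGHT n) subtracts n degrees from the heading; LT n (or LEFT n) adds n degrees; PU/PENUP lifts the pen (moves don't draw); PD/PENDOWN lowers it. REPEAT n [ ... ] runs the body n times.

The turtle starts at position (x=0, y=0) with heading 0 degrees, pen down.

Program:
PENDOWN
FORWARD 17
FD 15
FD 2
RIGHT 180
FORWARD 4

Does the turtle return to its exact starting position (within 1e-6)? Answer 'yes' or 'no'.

Executing turtle program step by step:
Start: pos=(0,0), heading=0, pen down
PD: pen down
FD 17: (0,0) -> (17,0) [heading=0, draw]
FD 15: (17,0) -> (32,0) [heading=0, draw]
FD 2: (32,0) -> (34,0) [heading=0, draw]
RT 180: heading 0 -> 180
FD 4: (34,0) -> (30,0) [heading=180, draw]
Final: pos=(30,0), heading=180, 4 segment(s) drawn

Start position: (0, 0)
Final position: (30, 0)
Distance = 30; >= 1e-6 -> NOT closed

Answer: no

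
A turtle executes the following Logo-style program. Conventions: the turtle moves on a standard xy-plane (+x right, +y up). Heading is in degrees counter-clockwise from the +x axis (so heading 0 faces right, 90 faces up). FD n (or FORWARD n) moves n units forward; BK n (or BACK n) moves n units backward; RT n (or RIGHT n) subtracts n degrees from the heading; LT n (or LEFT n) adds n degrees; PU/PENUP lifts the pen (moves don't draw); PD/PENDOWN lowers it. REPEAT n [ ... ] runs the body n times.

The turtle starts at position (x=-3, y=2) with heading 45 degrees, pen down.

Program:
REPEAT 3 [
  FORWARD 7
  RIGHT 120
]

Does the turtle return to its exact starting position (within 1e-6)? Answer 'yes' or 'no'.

Answer: yes

Derivation:
Executing turtle program step by step:
Start: pos=(-3,2), heading=45, pen down
REPEAT 3 [
  -- iteration 1/3 --
  FD 7: (-3,2) -> (1.95,6.95) [heading=45, draw]
  RT 120: heading 45 -> 285
  -- iteration 2/3 --
  FD 7: (1.95,6.95) -> (3.761,0.188) [heading=285, draw]
  RT 120: heading 285 -> 165
  -- iteration 3/3 --
  FD 7: (3.761,0.188) -> (-3,2) [heading=165, draw]
  RT 120: heading 165 -> 45
]
Final: pos=(-3,2), heading=45, 3 segment(s) drawn

Start position: (-3, 2)
Final position: (-3, 2)
Distance = 0; < 1e-6 -> CLOSED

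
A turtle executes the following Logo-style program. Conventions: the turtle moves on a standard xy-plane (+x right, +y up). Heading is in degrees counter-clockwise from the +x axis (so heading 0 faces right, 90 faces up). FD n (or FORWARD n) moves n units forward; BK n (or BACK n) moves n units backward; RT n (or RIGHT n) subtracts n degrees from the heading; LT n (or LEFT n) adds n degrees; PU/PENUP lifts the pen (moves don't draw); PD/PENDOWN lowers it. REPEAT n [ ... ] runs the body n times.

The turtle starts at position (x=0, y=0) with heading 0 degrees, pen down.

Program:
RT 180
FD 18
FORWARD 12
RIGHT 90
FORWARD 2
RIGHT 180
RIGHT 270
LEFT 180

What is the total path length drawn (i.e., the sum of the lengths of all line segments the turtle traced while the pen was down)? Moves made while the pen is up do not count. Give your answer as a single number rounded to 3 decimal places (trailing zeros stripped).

Answer: 32

Derivation:
Executing turtle program step by step:
Start: pos=(0,0), heading=0, pen down
RT 180: heading 0 -> 180
FD 18: (0,0) -> (-18,0) [heading=180, draw]
FD 12: (-18,0) -> (-30,0) [heading=180, draw]
RT 90: heading 180 -> 90
FD 2: (-30,0) -> (-30,2) [heading=90, draw]
RT 180: heading 90 -> 270
RT 270: heading 270 -> 0
LT 180: heading 0 -> 180
Final: pos=(-30,2), heading=180, 3 segment(s) drawn

Segment lengths:
  seg 1: (0,0) -> (-18,0), length = 18
  seg 2: (-18,0) -> (-30,0), length = 12
  seg 3: (-30,0) -> (-30,2), length = 2
Total = 32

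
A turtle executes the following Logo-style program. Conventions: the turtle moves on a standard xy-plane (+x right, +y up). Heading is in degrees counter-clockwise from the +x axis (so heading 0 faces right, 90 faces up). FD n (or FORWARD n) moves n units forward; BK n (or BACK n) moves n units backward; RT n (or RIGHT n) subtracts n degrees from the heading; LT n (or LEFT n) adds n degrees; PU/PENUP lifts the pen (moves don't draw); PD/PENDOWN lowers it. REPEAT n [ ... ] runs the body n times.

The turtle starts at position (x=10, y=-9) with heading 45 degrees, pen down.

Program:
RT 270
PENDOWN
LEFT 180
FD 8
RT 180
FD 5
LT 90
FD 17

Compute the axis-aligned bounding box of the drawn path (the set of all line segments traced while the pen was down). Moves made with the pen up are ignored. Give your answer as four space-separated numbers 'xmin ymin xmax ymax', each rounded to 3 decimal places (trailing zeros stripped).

Answer: 0.101 -23.142 15.657 -9

Derivation:
Executing turtle program step by step:
Start: pos=(10,-9), heading=45, pen down
RT 270: heading 45 -> 135
PD: pen down
LT 180: heading 135 -> 315
FD 8: (10,-9) -> (15.657,-14.657) [heading=315, draw]
RT 180: heading 315 -> 135
FD 5: (15.657,-14.657) -> (12.121,-11.121) [heading=135, draw]
LT 90: heading 135 -> 225
FD 17: (12.121,-11.121) -> (0.101,-23.142) [heading=225, draw]
Final: pos=(0.101,-23.142), heading=225, 3 segment(s) drawn

Segment endpoints: x in {0.101, 10, 12.121, 15.657}, y in {-23.142, -14.657, -11.121, -9}
xmin=0.101, ymin=-23.142, xmax=15.657, ymax=-9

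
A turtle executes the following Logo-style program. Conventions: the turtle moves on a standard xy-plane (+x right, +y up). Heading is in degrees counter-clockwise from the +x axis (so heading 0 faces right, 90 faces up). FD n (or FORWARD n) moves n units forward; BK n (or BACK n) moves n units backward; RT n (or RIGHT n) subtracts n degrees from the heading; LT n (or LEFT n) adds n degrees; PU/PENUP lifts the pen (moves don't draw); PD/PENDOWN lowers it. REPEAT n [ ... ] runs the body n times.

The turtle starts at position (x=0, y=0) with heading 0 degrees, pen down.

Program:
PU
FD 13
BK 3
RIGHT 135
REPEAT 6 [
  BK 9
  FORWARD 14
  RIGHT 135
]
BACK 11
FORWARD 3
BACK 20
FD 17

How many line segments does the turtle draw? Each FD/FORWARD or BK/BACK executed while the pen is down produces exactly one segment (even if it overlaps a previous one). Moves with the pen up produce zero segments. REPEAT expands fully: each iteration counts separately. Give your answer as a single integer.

Executing turtle program step by step:
Start: pos=(0,0), heading=0, pen down
PU: pen up
FD 13: (0,0) -> (13,0) [heading=0, move]
BK 3: (13,0) -> (10,0) [heading=0, move]
RT 135: heading 0 -> 225
REPEAT 6 [
  -- iteration 1/6 --
  BK 9: (10,0) -> (16.364,6.364) [heading=225, move]
  FD 14: (16.364,6.364) -> (6.464,-3.536) [heading=225, move]
  RT 135: heading 225 -> 90
  -- iteration 2/6 --
  BK 9: (6.464,-3.536) -> (6.464,-12.536) [heading=90, move]
  FD 14: (6.464,-12.536) -> (6.464,1.464) [heading=90, move]
  RT 135: heading 90 -> 315
  -- iteration 3/6 --
  BK 9: (6.464,1.464) -> (0.101,7.828) [heading=315, move]
  FD 14: (0.101,7.828) -> (10,-2.071) [heading=315, move]
  RT 135: heading 315 -> 180
  -- iteration 4/6 --
  BK 9: (10,-2.071) -> (19,-2.071) [heading=180, move]
  FD 14: (19,-2.071) -> (5,-2.071) [heading=180, move]
  RT 135: heading 180 -> 45
  -- iteration 5/6 --
  BK 9: (5,-2.071) -> (-1.364,-8.435) [heading=45, move]
  FD 14: (-1.364,-8.435) -> (8.536,1.464) [heading=45, move]
  RT 135: heading 45 -> 270
  -- iteration 6/6 --
  BK 9: (8.536,1.464) -> (8.536,10.464) [heading=270, move]
  FD 14: (8.536,10.464) -> (8.536,-3.536) [heading=270, move]
  RT 135: heading 270 -> 135
]
BK 11: (8.536,-3.536) -> (16.314,-11.314) [heading=135, move]
FD 3: (16.314,-11.314) -> (14.192,-9.192) [heading=135, move]
BK 20: (14.192,-9.192) -> (28.335,-23.335) [heading=135, move]
FD 17: (28.335,-23.335) -> (16.314,-11.314) [heading=135, move]
Final: pos=(16.314,-11.314), heading=135, 0 segment(s) drawn
Segments drawn: 0

Answer: 0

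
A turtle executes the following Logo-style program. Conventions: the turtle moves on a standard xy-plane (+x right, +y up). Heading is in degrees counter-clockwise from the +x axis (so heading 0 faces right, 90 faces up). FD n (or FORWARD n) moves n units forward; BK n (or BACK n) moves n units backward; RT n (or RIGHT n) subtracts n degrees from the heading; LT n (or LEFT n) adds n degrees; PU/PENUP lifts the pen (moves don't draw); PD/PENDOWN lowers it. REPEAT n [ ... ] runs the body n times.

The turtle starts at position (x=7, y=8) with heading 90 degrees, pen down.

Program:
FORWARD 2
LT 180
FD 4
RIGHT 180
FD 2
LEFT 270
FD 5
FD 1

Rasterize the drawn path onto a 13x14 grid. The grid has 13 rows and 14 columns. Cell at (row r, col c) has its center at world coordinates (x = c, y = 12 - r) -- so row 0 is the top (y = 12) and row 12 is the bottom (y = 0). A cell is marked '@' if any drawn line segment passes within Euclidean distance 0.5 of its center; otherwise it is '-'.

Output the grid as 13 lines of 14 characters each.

Segment 0: (7,8) -> (7,10)
Segment 1: (7,10) -> (7,6)
Segment 2: (7,6) -> (7,8)
Segment 3: (7,8) -> (12,8)
Segment 4: (12,8) -> (13,8)

Answer: --------------
--------------
-------@------
-------@------
-------@@@@@@@
-------@------
-------@------
--------------
--------------
--------------
--------------
--------------
--------------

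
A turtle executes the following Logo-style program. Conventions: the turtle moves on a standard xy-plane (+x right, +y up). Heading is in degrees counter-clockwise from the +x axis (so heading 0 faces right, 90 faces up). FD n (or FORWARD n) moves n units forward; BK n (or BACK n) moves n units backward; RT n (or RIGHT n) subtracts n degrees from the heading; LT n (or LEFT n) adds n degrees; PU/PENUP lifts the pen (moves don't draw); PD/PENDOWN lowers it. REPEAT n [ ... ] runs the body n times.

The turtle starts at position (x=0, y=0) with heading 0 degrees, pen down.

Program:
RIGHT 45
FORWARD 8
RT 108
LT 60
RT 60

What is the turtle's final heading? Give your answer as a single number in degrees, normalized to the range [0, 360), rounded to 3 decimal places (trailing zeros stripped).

Answer: 207

Derivation:
Executing turtle program step by step:
Start: pos=(0,0), heading=0, pen down
RT 45: heading 0 -> 315
FD 8: (0,0) -> (5.657,-5.657) [heading=315, draw]
RT 108: heading 315 -> 207
LT 60: heading 207 -> 267
RT 60: heading 267 -> 207
Final: pos=(5.657,-5.657), heading=207, 1 segment(s) drawn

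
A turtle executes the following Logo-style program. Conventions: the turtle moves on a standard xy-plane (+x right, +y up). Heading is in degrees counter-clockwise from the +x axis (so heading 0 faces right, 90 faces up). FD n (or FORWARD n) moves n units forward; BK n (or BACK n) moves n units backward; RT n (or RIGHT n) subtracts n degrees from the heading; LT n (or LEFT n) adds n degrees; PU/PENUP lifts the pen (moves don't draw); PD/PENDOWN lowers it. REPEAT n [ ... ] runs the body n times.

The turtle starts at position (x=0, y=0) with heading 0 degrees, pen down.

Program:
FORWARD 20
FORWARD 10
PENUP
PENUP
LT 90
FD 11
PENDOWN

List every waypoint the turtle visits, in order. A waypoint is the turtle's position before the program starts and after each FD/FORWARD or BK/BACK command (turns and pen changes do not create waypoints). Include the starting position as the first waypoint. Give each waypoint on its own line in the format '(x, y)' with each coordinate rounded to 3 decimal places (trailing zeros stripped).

Executing turtle program step by step:
Start: pos=(0,0), heading=0, pen down
FD 20: (0,0) -> (20,0) [heading=0, draw]
FD 10: (20,0) -> (30,0) [heading=0, draw]
PU: pen up
PU: pen up
LT 90: heading 0 -> 90
FD 11: (30,0) -> (30,11) [heading=90, move]
PD: pen down
Final: pos=(30,11), heading=90, 2 segment(s) drawn
Waypoints (4 total):
(0, 0)
(20, 0)
(30, 0)
(30, 11)

Answer: (0, 0)
(20, 0)
(30, 0)
(30, 11)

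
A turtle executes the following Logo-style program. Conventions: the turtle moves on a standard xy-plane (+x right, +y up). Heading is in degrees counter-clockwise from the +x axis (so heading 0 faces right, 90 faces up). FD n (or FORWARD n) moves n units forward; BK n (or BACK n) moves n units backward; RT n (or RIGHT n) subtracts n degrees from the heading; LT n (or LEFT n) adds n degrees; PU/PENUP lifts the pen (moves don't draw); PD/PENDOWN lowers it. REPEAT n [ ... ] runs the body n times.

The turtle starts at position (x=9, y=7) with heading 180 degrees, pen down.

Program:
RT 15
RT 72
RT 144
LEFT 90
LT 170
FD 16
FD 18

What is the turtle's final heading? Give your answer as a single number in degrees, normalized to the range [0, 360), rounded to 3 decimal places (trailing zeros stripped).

Answer: 209

Derivation:
Executing turtle program step by step:
Start: pos=(9,7), heading=180, pen down
RT 15: heading 180 -> 165
RT 72: heading 165 -> 93
RT 144: heading 93 -> 309
LT 90: heading 309 -> 39
LT 170: heading 39 -> 209
FD 16: (9,7) -> (-4.994,-0.757) [heading=209, draw]
FD 18: (-4.994,-0.757) -> (-20.737,-9.484) [heading=209, draw]
Final: pos=(-20.737,-9.484), heading=209, 2 segment(s) drawn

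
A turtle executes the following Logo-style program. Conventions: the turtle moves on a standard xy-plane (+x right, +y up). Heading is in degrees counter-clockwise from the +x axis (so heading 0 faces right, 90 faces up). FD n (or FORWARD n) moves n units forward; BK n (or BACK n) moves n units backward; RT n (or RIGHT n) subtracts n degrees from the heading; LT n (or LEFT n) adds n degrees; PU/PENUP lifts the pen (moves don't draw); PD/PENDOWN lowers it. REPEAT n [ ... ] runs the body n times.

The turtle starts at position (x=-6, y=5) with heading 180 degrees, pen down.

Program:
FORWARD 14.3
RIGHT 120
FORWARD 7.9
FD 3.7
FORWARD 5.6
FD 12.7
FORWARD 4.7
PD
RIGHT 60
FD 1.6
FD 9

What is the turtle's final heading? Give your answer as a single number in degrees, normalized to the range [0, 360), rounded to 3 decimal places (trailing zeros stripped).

Executing turtle program step by step:
Start: pos=(-6,5), heading=180, pen down
FD 14.3: (-6,5) -> (-20.3,5) [heading=180, draw]
RT 120: heading 180 -> 60
FD 7.9: (-20.3,5) -> (-16.35,11.842) [heading=60, draw]
FD 3.7: (-16.35,11.842) -> (-14.5,15.046) [heading=60, draw]
FD 5.6: (-14.5,15.046) -> (-11.7,19.896) [heading=60, draw]
FD 12.7: (-11.7,19.896) -> (-5.35,30.894) [heading=60, draw]
FD 4.7: (-5.35,30.894) -> (-3,34.964) [heading=60, draw]
PD: pen down
RT 60: heading 60 -> 0
FD 1.6: (-3,34.964) -> (-1.4,34.964) [heading=0, draw]
FD 9: (-1.4,34.964) -> (7.6,34.964) [heading=0, draw]
Final: pos=(7.6,34.964), heading=0, 8 segment(s) drawn

Answer: 0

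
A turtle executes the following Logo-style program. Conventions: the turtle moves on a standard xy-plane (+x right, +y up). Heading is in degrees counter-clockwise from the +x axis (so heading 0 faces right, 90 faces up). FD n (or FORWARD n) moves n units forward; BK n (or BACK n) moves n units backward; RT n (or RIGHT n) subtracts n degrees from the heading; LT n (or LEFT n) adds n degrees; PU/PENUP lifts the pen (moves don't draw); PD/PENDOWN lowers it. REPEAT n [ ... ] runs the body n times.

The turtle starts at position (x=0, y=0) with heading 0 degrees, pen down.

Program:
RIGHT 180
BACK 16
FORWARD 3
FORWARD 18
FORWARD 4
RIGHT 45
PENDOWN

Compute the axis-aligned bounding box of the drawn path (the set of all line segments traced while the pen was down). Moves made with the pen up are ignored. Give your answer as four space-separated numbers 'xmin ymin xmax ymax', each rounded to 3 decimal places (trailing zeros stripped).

Executing turtle program step by step:
Start: pos=(0,0), heading=0, pen down
RT 180: heading 0 -> 180
BK 16: (0,0) -> (16,0) [heading=180, draw]
FD 3: (16,0) -> (13,0) [heading=180, draw]
FD 18: (13,0) -> (-5,0) [heading=180, draw]
FD 4: (-5,0) -> (-9,0) [heading=180, draw]
RT 45: heading 180 -> 135
PD: pen down
Final: pos=(-9,0), heading=135, 4 segment(s) drawn

Segment endpoints: x in {-9, -5, 0, 13, 16}, y in {0, 0, 0, 0, 0}
xmin=-9, ymin=0, xmax=16, ymax=0

Answer: -9 0 16 0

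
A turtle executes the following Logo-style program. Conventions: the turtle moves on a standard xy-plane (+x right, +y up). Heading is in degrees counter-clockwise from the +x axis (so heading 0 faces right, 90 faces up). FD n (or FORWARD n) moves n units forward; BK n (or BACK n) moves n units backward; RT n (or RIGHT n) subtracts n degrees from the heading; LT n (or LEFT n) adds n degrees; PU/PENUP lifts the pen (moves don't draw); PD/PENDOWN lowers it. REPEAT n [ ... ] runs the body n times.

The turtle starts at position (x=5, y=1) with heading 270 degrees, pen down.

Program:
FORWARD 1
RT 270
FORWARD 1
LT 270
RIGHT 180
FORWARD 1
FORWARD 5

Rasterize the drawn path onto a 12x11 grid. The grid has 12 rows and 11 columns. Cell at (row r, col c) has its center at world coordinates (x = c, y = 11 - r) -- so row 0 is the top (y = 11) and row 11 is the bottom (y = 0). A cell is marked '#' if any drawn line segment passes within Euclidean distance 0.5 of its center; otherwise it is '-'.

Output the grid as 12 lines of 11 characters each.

Segment 0: (5,1) -> (5,0)
Segment 1: (5,0) -> (6,0)
Segment 2: (6,0) -> (6,1)
Segment 3: (6,1) -> (6,6)

Answer: -----------
-----------
-----------
-----------
-----------
------#----
------#----
------#----
------#----
------#----
-----##----
-----##----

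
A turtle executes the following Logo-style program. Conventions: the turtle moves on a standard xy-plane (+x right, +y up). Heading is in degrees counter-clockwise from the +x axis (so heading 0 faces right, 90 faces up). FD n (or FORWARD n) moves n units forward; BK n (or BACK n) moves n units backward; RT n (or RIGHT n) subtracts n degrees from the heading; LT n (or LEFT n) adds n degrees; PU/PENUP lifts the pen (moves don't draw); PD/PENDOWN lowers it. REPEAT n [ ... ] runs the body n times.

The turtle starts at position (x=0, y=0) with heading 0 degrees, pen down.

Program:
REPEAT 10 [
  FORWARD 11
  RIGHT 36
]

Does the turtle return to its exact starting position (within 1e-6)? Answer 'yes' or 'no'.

Executing turtle program step by step:
Start: pos=(0,0), heading=0, pen down
REPEAT 10 [
  -- iteration 1/10 --
  FD 11: (0,0) -> (11,0) [heading=0, draw]
  RT 36: heading 0 -> 324
  -- iteration 2/10 --
  FD 11: (11,0) -> (19.899,-6.466) [heading=324, draw]
  RT 36: heading 324 -> 288
  -- iteration 3/10 --
  FD 11: (19.899,-6.466) -> (23.298,-16.927) [heading=288, draw]
  RT 36: heading 288 -> 252
  -- iteration 4/10 --
  FD 11: (23.298,-16.927) -> (19.899,-27.389) [heading=252, draw]
  RT 36: heading 252 -> 216
  -- iteration 5/10 --
  FD 11: (19.899,-27.389) -> (11,-33.855) [heading=216, draw]
  RT 36: heading 216 -> 180
  -- iteration 6/10 --
  FD 11: (11,-33.855) -> (0,-33.855) [heading=180, draw]
  RT 36: heading 180 -> 144
  -- iteration 7/10 --
  FD 11: (0,-33.855) -> (-8.899,-27.389) [heading=144, draw]
  RT 36: heading 144 -> 108
  -- iteration 8/10 --
  FD 11: (-8.899,-27.389) -> (-12.298,-16.927) [heading=108, draw]
  RT 36: heading 108 -> 72
  -- iteration 9/10 --
  FD 11: (-12.298,-16.927) -> (-8.899,-6.466) [heading=72, draw]
  RT 36: heading 72 -> 36
  -- iteration 10/10 --
  FD 11: (-8.899,-6.466) -> (0,0) [heading=36, draw]
  RT 36: heading 36 -> 0
]
Final: pos=(0,0), heading=0, 10 segment(s) drawn

Start position: (0, 0)
Final position: (0, 0)
Distance = 0; < 1e-6 -> CLOSED

Answer: yes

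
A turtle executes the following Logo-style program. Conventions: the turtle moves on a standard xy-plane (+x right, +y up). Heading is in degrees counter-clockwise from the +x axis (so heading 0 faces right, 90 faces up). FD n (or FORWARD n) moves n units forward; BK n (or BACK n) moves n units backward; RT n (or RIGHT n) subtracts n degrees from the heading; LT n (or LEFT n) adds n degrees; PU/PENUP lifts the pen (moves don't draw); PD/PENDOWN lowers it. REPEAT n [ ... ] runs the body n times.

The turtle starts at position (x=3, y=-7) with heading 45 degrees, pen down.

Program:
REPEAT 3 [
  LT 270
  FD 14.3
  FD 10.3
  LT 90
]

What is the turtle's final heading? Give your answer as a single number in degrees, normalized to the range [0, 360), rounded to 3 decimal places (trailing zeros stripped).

Executing turtle program step by step:
Start: pos=(3,-7), heading=45, pen down
REPEAT 3 [
  -- iteration 1/3 --
  LT 270: heading 45 -> 315
  FD 14.3: (3,-7) -> (13.112,-17.112) [heading=315, draw]
  FD 10.3: (13.112,-17.112) -> (20.395,-24.395) [heading=315, draw]
  LT 90: heading 315 -> 45
  -- iteration 2/3 --
  LT 270: heading 45 -> 315
  FD 14.3: (20.395,-24.395) -> (30.506,-34.506) [heading=315, draw]
  FD 10.3: (30.506,-34.506) -> (37.79,-41.79) [heading=315, draw]
  LT 90: heading 315 -> 45
  -- iteration 3/3 --
  LT 270: heading 45 -> 315
  FD 14.3: (37.79,-41.79) -> (47.901,-51.901) [heading=315, draw]
  FD 10.3: (47.901,-51.901) -> (55.184,-59.184) [heading=315, draw]
  LT 90: heading 315 -> 45
]
Final: pos=(55.184,-59.184), heading=45, 6 segment(s) drawn

Answer: 45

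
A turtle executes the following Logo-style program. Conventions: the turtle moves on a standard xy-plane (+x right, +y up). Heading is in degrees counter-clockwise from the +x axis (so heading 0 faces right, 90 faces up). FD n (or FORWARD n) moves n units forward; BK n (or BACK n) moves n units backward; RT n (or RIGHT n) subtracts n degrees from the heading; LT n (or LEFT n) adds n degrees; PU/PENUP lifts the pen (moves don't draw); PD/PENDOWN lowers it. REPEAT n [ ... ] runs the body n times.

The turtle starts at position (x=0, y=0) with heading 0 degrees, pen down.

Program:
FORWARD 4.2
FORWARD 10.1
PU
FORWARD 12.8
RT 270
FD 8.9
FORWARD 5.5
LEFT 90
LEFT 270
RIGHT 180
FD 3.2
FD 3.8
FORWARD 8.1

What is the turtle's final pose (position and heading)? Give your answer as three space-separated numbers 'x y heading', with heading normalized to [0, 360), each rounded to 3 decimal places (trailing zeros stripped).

Executing turtle program step by step:
Start: pos=(0,0), heading=0, pen down
FD 4.2: (0,0) -> (4.2,0) [heading=0, draw]
FD 10.1: (4.2,0) -> (14.3,0) [heading=0, draw]
PU: pen up
FD 12.8: (14.3,0) -> (27.1,0) [heading=0, move]
RT 270: heading 0 -> 90
FD 8.9: (27.1,0) -> (27.1,8.9) [heading=90, move]
FD 5.5: (27.1,8.9) -> (27.1,14.4) [heading=90, move]
LT 90: heading 90 -> 180
LT 270: heading 180 -> 90
RT 180: heading 90 -> 270
FD 3.2: (27.1,14.4) -> (27.1,11.2) [heading=270, move]
FD 3.8: (27.1,11.2) -> (27.1,7.4) [heading=270, move]
FD 8.1: (27.1,7.4) -> (27.1,-0.7) [heading=270, move]
Final: pos=(27.1,-0.7), heading=270, 2 segment(s) drawn

Answer: 27.1 -0.7 270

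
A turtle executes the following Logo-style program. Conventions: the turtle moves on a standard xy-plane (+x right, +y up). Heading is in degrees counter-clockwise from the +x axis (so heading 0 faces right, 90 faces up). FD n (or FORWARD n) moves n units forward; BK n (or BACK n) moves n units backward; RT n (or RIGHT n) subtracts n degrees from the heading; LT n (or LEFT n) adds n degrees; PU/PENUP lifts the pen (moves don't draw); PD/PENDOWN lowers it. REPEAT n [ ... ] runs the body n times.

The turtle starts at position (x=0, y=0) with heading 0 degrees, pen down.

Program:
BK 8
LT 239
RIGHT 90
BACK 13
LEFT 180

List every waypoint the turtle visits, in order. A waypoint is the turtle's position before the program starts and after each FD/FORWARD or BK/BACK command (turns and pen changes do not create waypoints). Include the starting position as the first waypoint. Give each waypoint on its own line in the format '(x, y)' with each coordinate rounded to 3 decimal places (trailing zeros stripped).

Answer: (0, 0)
(-8, 0)
(3.143, -6.695)

Derivation:
Executing turtle program step by step:
Start: pos=(0,0), heading=0, pen down
BK 8: (0,0) -> (-8,0) [heading=0, draw]
LT 239: heading 0 -> 239
RT 90: heading 239 -> 149
BK 13: (-8,0) -> (3.143,-6.695) [heading=149, draw]
LT 180: heading 149 -> 329
Final: pos=(3.143,-6.695), heading=329, 2 segment(s) drawn
Waypoints (3 total):
(0, 0)
(-8, 0)
(3.143, -6.695)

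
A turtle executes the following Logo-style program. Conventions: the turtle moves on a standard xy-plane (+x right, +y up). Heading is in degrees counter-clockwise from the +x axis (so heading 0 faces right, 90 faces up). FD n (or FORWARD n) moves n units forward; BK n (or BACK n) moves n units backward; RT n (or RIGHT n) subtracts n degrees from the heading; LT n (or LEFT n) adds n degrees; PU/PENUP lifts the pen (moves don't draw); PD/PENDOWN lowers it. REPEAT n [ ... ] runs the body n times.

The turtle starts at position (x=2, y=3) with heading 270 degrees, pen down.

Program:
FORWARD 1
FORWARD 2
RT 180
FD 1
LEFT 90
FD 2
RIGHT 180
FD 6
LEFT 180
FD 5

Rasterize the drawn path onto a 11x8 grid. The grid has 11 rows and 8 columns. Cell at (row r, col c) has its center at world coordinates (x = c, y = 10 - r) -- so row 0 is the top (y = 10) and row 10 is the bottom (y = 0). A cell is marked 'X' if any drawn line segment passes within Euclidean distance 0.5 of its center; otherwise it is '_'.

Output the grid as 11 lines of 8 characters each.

Segment 0: (2,3) -> (2,2)
Segment 1: (2,2) -> (2,0)
Segment 2: (2,0) -> (2,1)
Segment 3: (2,1) -> (-0,1)
Segment 4: (-0,1) -> (6,1)
Segment 5: (6,1) -> (1,1)

Answer: ________
________
________
________
________
________
________
__X_____
__X_____
XXXXXXX_
__X_____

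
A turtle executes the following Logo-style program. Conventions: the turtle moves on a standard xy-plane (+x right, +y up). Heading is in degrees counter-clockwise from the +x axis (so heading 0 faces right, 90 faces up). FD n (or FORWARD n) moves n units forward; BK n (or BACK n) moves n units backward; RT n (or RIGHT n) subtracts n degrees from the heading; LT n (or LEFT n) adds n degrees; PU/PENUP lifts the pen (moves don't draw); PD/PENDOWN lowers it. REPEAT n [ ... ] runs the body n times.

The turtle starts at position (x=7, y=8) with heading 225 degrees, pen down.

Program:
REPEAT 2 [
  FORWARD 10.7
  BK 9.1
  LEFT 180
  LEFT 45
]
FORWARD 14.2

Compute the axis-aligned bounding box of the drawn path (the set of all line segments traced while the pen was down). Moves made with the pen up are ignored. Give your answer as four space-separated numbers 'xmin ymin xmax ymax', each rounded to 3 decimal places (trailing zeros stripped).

Answer: -0.566 -1.572 15.91 17.569

Derivation:
Executing turtle program step by step:
Start: pos=(7,8), heading=225, pen down
REPEAT 2 [
  -- iteration 1/2 --
  FD 10.7: (7,8) -> (-0.566,0.434) [heading=225, draw]
  BK 9.1: (-0.566,0.434) -> (5.869,6.869) [heading=225, draw]
  LT 180: heading 225 -> 45
  LT 45: heading 45 -> 90
  -- iteration 2/2 --
  FD 10.7: (5.869,6.869) -> (5.869,17.569) [heading=90, draw]
  BK 9.1: (5.869,17.569) -> (5.869,8.469) [heading=90, draw]
  LT 180: heading 90 -> 270
  LT 45: heading 270 -> 315
]
FD 14.2: (5.869,8.469) -> (15.91,-1.572) [heading=315, draw]
Final: pos=(15.91,-1.572), heading=315, 5 segment(s) drawn

Segment endpoints: x in {-0.566, 5.869, 5.869, 5.869, 7, 15.91}, y in {-1.572, 0.434, 6.869, 8, 8.469, 17.569}
xmin=-0.566, ymin=-1.572, xmax=15.91, ymax=17.569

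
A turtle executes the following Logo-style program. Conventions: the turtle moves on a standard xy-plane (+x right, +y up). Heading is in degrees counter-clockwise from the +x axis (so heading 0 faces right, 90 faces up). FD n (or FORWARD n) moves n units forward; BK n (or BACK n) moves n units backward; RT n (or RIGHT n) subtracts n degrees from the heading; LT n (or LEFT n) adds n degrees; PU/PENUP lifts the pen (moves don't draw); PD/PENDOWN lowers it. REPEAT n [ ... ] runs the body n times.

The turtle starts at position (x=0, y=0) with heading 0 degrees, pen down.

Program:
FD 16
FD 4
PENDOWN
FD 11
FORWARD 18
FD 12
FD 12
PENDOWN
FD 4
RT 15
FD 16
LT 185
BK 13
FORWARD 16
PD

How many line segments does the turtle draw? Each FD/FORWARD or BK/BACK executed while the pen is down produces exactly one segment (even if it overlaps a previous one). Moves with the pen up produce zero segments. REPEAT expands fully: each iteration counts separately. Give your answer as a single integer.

Executing turtle program step by step:
Start: pos=(0,0), heading=0, pen down
FD 16: (0,0) -> (16,0) [heading=0, draw]
FD 4: (16,0) -> (20,0) [heading=0, draw]
PD: pen down
FD 11: (20,0) -> (31,0) [heading=0, draw]
FD 18: (31,0) -> (49,0) [heading=0, draw]
FD 12: (49,0) -> (61,0) [heading=0, draw]
FD 12: (61,0) -> (73,0) [heading=0, draw]
PD: pen down
FD 4: (73,0) -> (77,0) [heading=0, draw]
RT 15: heading 0 -> 345
FD 16: (77,0) -> (92.455,-4.141) [heading=345, draw]
LT 185: heading 345 -> 170
BK 13: (92.455,-4.141) -> (105.257,-6.399) [heading=170, draw]
FD 16: (105.257,-6.399) -> (89.5,-3.62) [heading=170, draw]
PD: pen down
Final: pos=(89.5,-3.62), heading=170, 10 segment(s) drawn
Segments drawn: 10

Answer: 10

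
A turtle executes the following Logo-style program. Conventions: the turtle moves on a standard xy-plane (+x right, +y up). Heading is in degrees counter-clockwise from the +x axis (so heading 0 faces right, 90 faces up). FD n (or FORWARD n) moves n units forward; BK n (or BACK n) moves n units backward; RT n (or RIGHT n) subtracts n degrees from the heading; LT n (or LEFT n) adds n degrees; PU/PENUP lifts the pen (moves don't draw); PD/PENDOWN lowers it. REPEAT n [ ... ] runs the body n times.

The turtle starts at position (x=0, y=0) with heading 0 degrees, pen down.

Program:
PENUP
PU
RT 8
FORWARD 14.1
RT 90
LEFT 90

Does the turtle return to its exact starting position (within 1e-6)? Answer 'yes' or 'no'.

Executing turtle program step by step:
Start: pos=(0,0), heading=0, pen down
PU: pen up
PU: pen up
RT 8: heading 0 -> 352
FD 14.1: (0,0) -> (13.963,-1.962) [heading=352, move]
RT 90: heading 352 -> 262
LT 90: heading 262 -> 352
Final: pos=(13.963,-1.962), heading=352, 0 segment(s) drawn

Start position: (0, 0)
Final position: (13.963, -1.962)
Distance = 14.1; >= 1e-6 -> NOT closed

Answer: no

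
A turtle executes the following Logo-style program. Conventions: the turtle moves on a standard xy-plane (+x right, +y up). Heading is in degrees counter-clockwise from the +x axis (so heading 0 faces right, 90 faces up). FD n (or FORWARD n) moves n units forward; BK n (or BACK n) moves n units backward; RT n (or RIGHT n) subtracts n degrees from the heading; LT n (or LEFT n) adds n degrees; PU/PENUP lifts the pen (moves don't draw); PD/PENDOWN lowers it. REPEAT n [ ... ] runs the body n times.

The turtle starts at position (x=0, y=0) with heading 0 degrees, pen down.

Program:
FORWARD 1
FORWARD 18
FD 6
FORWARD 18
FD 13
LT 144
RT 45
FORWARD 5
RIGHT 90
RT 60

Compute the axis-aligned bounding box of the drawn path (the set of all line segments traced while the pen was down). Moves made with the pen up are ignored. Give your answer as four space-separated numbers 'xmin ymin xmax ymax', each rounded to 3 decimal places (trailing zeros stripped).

Executing turtle program step by step:
Start: pos=(0,0), heading=0, pen down
FD 1: (0,0) -> (1,0) [heading=0, draw]
FD 18: (1,0) -> (19,0) [heading=0, draw]
FD 6: (19,0) -> (25,0) [heading=0, draw]
FD 18: (25,0) -> (43,0) [heading=0, draw]
FD 13: (43,0) -> (56,0) [heading=0, draw]
LT 144: heading 0 -> 144
RT 45: heading 144 -> 99
FD 5: (56,0) -> (55.218,4.938) [heading=99, draw]
RT 90: heading 99 -> 9
RT 60: heading 9 -> 309
Final: pos=(55.218,4.938), heading=309, 6 segment(s) drawn

Segment endpoints: x in {0, 1, 19, 25, 43, 55.218, 56}, y in {0, 4.938}
xmin=0, ymin=0, xmax=56, ymax=4.938

Answer: 0 0 56 4.938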